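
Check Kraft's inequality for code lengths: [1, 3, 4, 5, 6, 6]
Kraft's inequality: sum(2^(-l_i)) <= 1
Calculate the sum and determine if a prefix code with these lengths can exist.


Sum = 2^(-1) + 2^(-3) + 2^(-4) + 2^(-5) + 2^(-6) + 2^(-6)
    = 0.5 + 0.125 + 0.0625 + 0.03125 + 0.015625 + 0.015625
    = 48/64 = 0.75
Since 0.75 <= 1, Kraft's inequality IS satisfied.
A prefix code with these lengths CAN exist.

Kraft sum = 0.75. Satisfied.


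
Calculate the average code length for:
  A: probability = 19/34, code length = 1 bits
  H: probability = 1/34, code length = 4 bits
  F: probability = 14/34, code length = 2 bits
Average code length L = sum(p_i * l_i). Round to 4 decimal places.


Weighted contributions p_i * l_i:
  A: (19/34) * 1 = 19/34
  H: (1/34) * 4 = 4/34
  F: (14/34) * 2 = 28/34
Sum = (19 + 4 + 28)/34 = 51/34

L = 51/34 = 1.5000 bits/symbol


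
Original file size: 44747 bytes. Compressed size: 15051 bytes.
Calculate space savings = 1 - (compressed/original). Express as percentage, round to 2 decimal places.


ratio = compressed/original = 15051/44747 = 0.336358
savings = 1 - ratio = 1 - 0.336358 = 0.663642
as a percentage: 0.663642 * 100 = 66.36%

Space savings = 1 - 15051/44747 = 66.36%


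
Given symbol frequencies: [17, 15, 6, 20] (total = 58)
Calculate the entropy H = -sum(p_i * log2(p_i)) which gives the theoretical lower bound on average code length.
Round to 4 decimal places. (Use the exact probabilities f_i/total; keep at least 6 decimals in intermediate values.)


Per-symbol terms -p_i * log2(p_i) with p_i = f_i/58:
  p = 17/58 = 0.293103: log2(p) = -1.770518, -p*log2(p) = 0.518945
  p = 15/58 = 0.258621: log2(p) = -1.951090, -p*log2(p) = 0.504592
  p = 6/58 = 0.103448: log2(p) = -3.273018, -p*log2(p) = 0.338588
  p = 20/58 = 0.344828: log2(p) = -1.536053, -p*log2(p) = 0.529673
H = 0.518945 + 0.504592 + 0.338588 + 0.529673 = 1.891798

H = 1.8918 bits/symbol


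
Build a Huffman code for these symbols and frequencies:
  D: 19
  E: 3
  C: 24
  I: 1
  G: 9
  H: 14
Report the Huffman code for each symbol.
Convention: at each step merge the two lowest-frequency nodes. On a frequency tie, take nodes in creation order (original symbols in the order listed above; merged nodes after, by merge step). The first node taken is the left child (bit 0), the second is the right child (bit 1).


Huffman tree construction:
Step 1: Merge I(1) + E(3) = 4
Step 2: Merge (I+E)(4) + G(9) = 13
Step 3: Merge ((I+E)+G)(13) + H(14) = 27
Step 4: Merge D(19) + C(24) = 43
Step 5: Merge (((I+E)+G)+H)(27) + (D+C)(43) = 70
Read each symbol's code off the tree from the root (left child = 0, right child = 1).

Codes:
  D: 10 (length 2)
  E: 0001 (length 4)
  C: 11 (length 2)
  I: 0000 (length 4)
  G: 001 (length 3)
  H: 01 (length 2)
Average code length: 157/70 = 2.2429 bits/symbol


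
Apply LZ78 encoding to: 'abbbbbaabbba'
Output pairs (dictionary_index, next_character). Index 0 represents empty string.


LZ78 encoding steps:
Dictionary: {0: ''}
Step 1: w='' (idx 0), next='a' -> output (0, 'a'), add 'a' as idx 1
Step 2: w='' (idx 0), next='b' -> output (0, 'b'), add 'b' as idx 2
Step 3: w='b' (idx 2), next='b' -> output (2, 'b'), add 'bb' as idx 3
Step 4: w='bb' (idx 3), next='a' -> output (3, 'a'), add 'bba' as idx 4
Step 5: w='a' (idx 1), next='b' -> output (1, 'b'), add 'ab' as idx 5
Step 6: w='bba' (idx 4), end of input -> output (4, '')


Encoded: [(0, 'a'), (0, 'b'), (2, 'b'), (3, 'a'), (1, 'b'), (4, '')]


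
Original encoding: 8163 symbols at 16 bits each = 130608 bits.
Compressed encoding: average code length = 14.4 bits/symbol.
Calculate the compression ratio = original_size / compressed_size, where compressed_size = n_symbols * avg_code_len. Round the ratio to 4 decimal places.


original_size = n_symbols * orig_bits = 8163 * 16 = 130608 bits
compressed_size = n_symbols * avg_code_len = 8163 * 14.4 = 117547.2 bits
ratio = original_size / compressed_size = 130608 / 117547.2 = 1.1111

Compression ratio = 1.1111


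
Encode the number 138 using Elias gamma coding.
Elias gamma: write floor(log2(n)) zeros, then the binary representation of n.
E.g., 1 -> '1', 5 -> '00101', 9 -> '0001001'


num_bits = floor(log2(138)) + 1 = 8
leading_zeros = num_bits - 1 = 7
binary(138) = 10001010

Elias gamma(138) = '0000000' + '10001010' = 000000010001010 (15 bits)


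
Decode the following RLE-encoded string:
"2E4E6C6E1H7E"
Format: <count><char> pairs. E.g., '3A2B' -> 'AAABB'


Expanding each <count><char> pair:
  2E -> 'EE'
  4E -> 'EEEE'
  6C -> 'CCCCCC'
  6E -> 'EEEEEE'
  1H -> 'H'
  7E -> 'EEEEEEE'

Decoded = EEEEEECCCCCCEEEEEEHEEEEEEE


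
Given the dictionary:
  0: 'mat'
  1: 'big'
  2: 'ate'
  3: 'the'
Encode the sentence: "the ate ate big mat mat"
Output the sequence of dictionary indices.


Look up each word in the dictionary:
  'the' -> 3
  'ate' -> 2
  'ate' -> 2
  'big' -> 1
  'mat' -> 0
  'mat' -> 0

Encoded: [3, 2, 2, 1, 0, 0]


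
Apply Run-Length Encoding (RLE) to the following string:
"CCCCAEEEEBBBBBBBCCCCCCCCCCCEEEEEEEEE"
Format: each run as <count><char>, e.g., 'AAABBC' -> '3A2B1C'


Scanning runs left to right:
  i=0: run of 'C' x 4 -> '4C'
  i=4: run of 'A' x 1 -> '1A'
  i=5: run of 'E' x 4 -> '4E'
  i=9: run of 'B' x 7 -> '7B'
  i=16: run of 'C' x 11 -> '11C'
  i=27: run of 'E' x 9 -> '9E'

RLE = 4C1A4E7B11C9E


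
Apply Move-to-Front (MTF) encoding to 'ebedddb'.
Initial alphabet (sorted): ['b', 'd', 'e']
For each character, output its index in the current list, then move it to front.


MTF encoding:
'e': index 2 in ['b', 'd', 'e'] -> ['e', 'b', 'd']
'b': index 1 in ['e', 'b', 'd'] -> ['b', 'e', 'd']
'e': index 1 in ['b', 'e', 'd'] -> ['e', 'b', 'd']
'd': index 2 in ['e', 'b', 'd'] -> ['d', 'e', 'b']
'd': index 0 in ['d', 'e', 'b'] -> ['d', 'e', 'b']
'd': index 0 in ['d', 'e', 'b'] -> ['d', 'e', 'b']
'b': index 2 in ['d', 'e', 'b'] -> ['b', 'd', 'e']


Output: [2, 1, 1, 2, 0, 0, 2]


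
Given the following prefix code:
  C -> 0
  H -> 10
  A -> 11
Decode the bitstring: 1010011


Decoding step by step:
Bits 10 -> H
Bits 10 -> H
Bits 0 -> C
Bits 11 -> A


Decoded message: HHCA


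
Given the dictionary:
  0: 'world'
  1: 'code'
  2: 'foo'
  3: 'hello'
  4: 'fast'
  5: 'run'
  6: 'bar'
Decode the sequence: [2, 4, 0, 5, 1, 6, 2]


Look up each index in the dictionary:
  2 -> 'foo'
  4 -> 'fast'
  0 -> 'world'
  5 -> 'run'
  1 -> 'code'
  6 -> 'bar'
  2 -> 'foo'

Decoded: "foo fast world run code bar foo"


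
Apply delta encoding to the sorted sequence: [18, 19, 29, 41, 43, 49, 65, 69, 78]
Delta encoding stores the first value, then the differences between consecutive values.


First value: 18
Deltas:
  19 - 18 = 1
  29 - 19 = 10
  41 - 29 = 12
  43 - 41 = 2
  49 - 43 = 6
  65 - 49 = 16
  69 - 65 = 4
  78 - 69 = 9


Delta encoded: [18, 1, 10, 12, 2, 6, 16, 4, 9]


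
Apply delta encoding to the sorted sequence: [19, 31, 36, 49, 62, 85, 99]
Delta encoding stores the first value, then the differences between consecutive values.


First value: 19
Deltas:
  31 - 19 = 12
  36 - 31 = 5
  49 - 36 = 13
  62 - 49 = 13
  85 - 62 = 23
  99 - 85 = 14


Delta encoded: [19, 12, 5, 13, 13, 23, 14]


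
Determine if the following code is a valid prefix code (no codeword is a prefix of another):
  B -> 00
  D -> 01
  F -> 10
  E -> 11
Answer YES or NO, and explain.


Checking each pair (does one codeword prefix another?):
  B='00' vs D='01': no prefix
  B='00' vs F='10': no prefix
  B='00' vs E='11': no prefix
  D='01' vs B='00': no prefix
  D='01' vs F='10': no prefix
  D='01' vs E='11': no prefix
  F='10' vs B='00': no prefix
  F='10' vs D='01': no prefix
  F='10' vs E='11': no prefix
  E='11' vs B='00': no prefix
  E='11' vs D='01': no prefix
  E='11' vs F='10': no prefix
No violation found over all pairs.

YES -- this is a valid prefix code. No codeword is a prefix of any other codeword.


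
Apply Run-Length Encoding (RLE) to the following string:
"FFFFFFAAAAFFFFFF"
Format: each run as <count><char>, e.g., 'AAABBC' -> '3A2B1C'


Scanning runs left to right:
  i=0: run of 'F' x 6 -> '6F'
  i=6: run of 'A' x 4 -> '4A'
  i=10: run of 'F' x 6 -> '6F'

RLE = 6F4A6F


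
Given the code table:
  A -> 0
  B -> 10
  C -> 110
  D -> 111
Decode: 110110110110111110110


Decoding:
110 -> C
110 -> C
110 -> C
110 -> C
111 -> D
110 -> C
110 -> C


Result: CCCCDCC


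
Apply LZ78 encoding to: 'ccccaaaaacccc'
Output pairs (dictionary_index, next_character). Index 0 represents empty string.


LZ78 encoding steps:
Dictionary: {0: ''}
Step 1: w='' (idx 0), next='c' -> output (0, 'c'), add 'c' as idx 1
Step 2: w='c' (idx 1), next='c' -> output (1, 'c'), add 'cc' as idx 2
Step 3: w='c' (idx 1), next='a' -> output (1, 'a'), add 'ca' as idx 3
Step 4: w='' (idx 0), next='a' -> output (0, 'a'), add 'a' as idx 4
Step 5: w='a' (idx 4), next='a' -> output (4, 'a'), add 'aa' as idx 5
Step 6: w='a' (idx 4), next='c' -> output (4, 'c'), add 'ac' as idx 6
Step 7: w='cc' (idx 2), next='c' -> output (2, 'c'), add 'ccc' as idx 7


Encoded: [(0, 'c'), (1, 'c'), (1, 'a'), (0, 'a'), (4, 'a'), (4, 'c'), (2, 'c')]


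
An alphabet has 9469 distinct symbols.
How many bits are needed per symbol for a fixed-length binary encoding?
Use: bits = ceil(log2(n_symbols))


log2(9469) = 13.209
Bracket: 2^13 = 8192 < 9469 <= 2^14 = 16384
So ceil(log2(9469)) = 14

bits = ceil(log2(9469)) = ceil(13.209) = 14 bits


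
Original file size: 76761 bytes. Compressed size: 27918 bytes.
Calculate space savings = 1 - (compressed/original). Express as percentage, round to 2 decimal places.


ratio = compressed/original = 27918/76761 = 0.3637
savings = 1 - ratio = 1 - 0.3637 = 0.6363
as a percentage: 0.6363 * 100 = 63.63%

Space savings = 1 - 27918/76761 = 63.63%


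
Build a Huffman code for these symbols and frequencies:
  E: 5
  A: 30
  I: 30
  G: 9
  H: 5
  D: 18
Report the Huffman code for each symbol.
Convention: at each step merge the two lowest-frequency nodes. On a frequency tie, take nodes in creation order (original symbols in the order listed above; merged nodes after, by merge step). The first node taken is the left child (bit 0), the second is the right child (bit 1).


Huffman tree construction:
Step 1: Merge E(5) + H(5) = 10
Step 2: Merge G(9) + (E+H)(10) = 19
Step 3: Merge D(18) + (G+(E+H))(19) = 37
Step 4: Merge A(30) + I(30) = 60
Step 5: Merge (D+(G+(E+H)))(37) + (A+I)(60) = 97
Read each symbol's code off the tree from the root (left child = 0, right child = 1).

Codes:
  E: 0110 (length 4)
  A: 10 (length 2)
  I: 11 (length 2)
  G: 010 (length 3)
  H: 0111 (length 4)
  D: 00 (length 2)
Average code length: 223/97 = 2.2990 bits/symbol


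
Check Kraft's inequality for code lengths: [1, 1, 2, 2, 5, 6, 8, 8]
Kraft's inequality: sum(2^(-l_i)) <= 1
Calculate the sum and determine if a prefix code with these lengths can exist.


Sum = 2^(-1) + 2^(-1) + 2^(-2) + 2^(-2) + 2^(-5) + 2^(-6) + 2^(-8) + 2^(-8)
    = 0.5 + 0.5 + 0.25 + 0.25 + 0.03125 + 0.015625 + 0.00390625 + 0.00390625
    = 398/256 = 1.5546875
Since 1.5546875 > 1, Kraft's inequality is NOT satisfied.
A prefix code with these lengths CANNOT exist.

Kraft sum = 1.5546875. Not satisfied.


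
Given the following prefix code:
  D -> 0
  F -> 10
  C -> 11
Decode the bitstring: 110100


Decoding step by step:
Bits 11 -> C
Bits 0 -> D
Bits 10 -> F
Bits 0 -> D


Decoded message: CDFD


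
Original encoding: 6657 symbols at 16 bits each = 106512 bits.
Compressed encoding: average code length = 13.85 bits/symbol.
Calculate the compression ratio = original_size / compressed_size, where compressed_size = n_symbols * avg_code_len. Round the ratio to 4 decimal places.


original_size = n_symbols * orig_bits = 6657 * 16 = 106512 bits
compressed_size = n_symbols * avg_code_len = 6657 * 13.85 = 92199.45 bits
ratio = original_size / compressed_size = 106512 / 92199.45 = 1.1552

Compression ratio = 1.1552


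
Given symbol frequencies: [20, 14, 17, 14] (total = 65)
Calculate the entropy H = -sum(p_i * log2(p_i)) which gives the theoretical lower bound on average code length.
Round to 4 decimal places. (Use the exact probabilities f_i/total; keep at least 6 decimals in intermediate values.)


Per-symbol terms -p_i * log2(p_i) with p_i = f_i/65:
  p = 20/65 = 0.307692: log2(p) = -1.700440, -p*log2(p) = 0.523212
  p = 14/65 = 0.215385: log2(p) = -2.215013, -p*log2(p) = 0.477080
  p = 17/65 = 0.261538: log2(p) = -1.934905, -p*log2(p) = 0.506052
  p = 14/65 = 0.215385: log2(p) = -2.215013, -p*log2(p) = 0.477080
H = 0.523212 + 0.477080 + 0.506052 + 0.477080 = 1.983424

H = 1.9834 bits/symbol


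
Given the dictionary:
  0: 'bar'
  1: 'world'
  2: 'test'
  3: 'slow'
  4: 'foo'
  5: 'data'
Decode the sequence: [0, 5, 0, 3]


Look up each index in the dictionary:
  0 -> 'bar'
  5 -> 'data'
  0 -> 'bar'
  3 -> 'slow'

Decoded: "bar data bar slow"


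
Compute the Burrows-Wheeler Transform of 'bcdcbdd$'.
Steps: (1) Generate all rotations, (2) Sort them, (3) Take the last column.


Rotations (sorted):
  0: $bcdcbdd -> last char: d
  1: bcdcbdd$ -> last char: $
  2: bdd$bcdc -> last char: c
  3: cbdd$bcd -> last char: d
  4: cdcbdd$b -> last char: b
  5: d$bcdcbd -> last char: d
  6: dcbdd$bc -> last char: c
  7: dd$bcdcb -> last char: b


BWT = d$cdbdcb


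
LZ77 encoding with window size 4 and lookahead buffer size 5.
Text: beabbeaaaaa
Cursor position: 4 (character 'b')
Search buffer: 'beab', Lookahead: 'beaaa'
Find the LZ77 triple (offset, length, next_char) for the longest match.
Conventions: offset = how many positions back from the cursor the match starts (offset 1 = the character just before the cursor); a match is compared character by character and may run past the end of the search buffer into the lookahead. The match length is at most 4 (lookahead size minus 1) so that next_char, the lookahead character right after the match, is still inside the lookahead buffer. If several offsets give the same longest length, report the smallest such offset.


Try each offset into the search buffer:
  offset=1 (pos 3, char 'b'): match length 1
  offset=2 (pos 2, char 'a'): match length 0
  offset=3 (pos 1, char 'e'): match length 0
  offset=4 (pos 0, char 'b'): match length 3
Longest match has length 3 at offset 4.
next_char = character at position 4 + 3 = 7 -> 'a'

Best match: offset=4, length=3 (matching 'bea' starting at position 0)
LZ77 triple: (4, 3, 'a')


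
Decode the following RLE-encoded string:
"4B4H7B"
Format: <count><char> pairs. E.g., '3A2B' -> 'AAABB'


Expanding each <count><char> pair:
  4B -> 'BBBB'
  4H -> 'HHHH'
  7B -> 'BBBBBBB'

Decoded = BBBBHHHHBBBBBBB


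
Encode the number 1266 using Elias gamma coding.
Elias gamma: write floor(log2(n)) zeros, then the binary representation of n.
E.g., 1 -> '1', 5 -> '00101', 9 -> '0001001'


num_bits = floor(log2(1266)) + 1 = 11
leading_zeros = num_bits - 1 = 10
binary(1266) = 10011110010

Elias gamma(1266) = '0000000000' + '10011110010' = 000000000010011110010 (21 bits)


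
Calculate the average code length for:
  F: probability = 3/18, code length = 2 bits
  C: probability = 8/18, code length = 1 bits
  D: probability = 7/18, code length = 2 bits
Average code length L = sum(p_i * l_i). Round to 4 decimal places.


Weighted contributions p_i * l_i:
  F: (3/18) * 2 = 6/18
  C: (8/18) * 1 = 8/18
  D: (7/18) * 2 = 14/18
Sum = (6 + 8 + 14)/18 = 28/18

L = 28/18 = 1.5556 bits/symbol


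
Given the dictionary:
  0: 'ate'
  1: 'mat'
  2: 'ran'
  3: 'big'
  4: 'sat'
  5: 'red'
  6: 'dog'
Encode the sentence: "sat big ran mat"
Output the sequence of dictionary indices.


Look up each word in the dictionary:
  'sat' -> 4
  'big' -> 3
  'ran' -> 2
  'mat' -> 1

Encoded: [4, 3, 2, 1]


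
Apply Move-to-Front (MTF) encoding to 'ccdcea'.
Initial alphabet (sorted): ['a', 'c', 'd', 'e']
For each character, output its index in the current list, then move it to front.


MTF encoding:
'c': index 1 in ['a', 'c', 'd', 'e'] -> ['c', 'a', 'd', 'e']
'c': index 0 in ['c', 'a', 'd', 'e'] -> ['c', 'a', 'd', 'e']
'd': index 2 in ['c', 'a', 'd', 'e'] -> ['d', 'c', 'a', 'e']
'c': index 1 in ['d', 'c', 'a', 'e'] -> ['c', 'd', 'a', 'e']
'e': index 3 in ['c', 'd', 'a', 'e'] -> ['e', 'c', 'd', 'a']
'a': index 3 in ['e', 'c', 'd', 'a'] -> ['a', 'e', 'c', 'd']


Output: [1, 0, 2, 1, 3, 3]


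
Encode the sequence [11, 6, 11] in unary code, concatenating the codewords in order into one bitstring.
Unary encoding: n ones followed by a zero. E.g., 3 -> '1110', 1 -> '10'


Encode each number as n ones followed by a terminating 0:
  11 -> 111111111110 (12 bits)
  6 -> 1111110 (7 bits)
  11 -> 111111111110 (12 bits)
Total length = 12 + 7 + 12 = 31 bits.

Unary([11, 6, 11]) = 1111111111101111110111111111110 (31 bits)


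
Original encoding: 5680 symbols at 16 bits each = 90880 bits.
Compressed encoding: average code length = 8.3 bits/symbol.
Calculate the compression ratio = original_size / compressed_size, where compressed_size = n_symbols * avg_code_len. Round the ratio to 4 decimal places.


original_size = n_symbols * orig_bits = 5680 * 16 = 90880 bits
compressed_size = n_symbols * avg_code_len = 5680 * 8.3 = 47144.0 bits
ratio = original_size / compressed_size = 90880 / 47144.0 = 1.9277

Compression ratio = 1.9277


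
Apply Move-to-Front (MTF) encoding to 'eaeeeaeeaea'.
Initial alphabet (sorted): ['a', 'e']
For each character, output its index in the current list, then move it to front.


MTF encoding:
'e': index 1 in ['a', 'e'] -> ['e', 'a']
'a': index 1 in ['e', 'a'] -> ['a', 'e']
'e': index 1 in ['a', 'e'] -> ['e', 'a']
'e': index 0 in ['e', 'a'] -> ['e', 'a']
'e': index 0 in ['e', 'a'] -> ['e', 'a']
'a': index 1 in ['e', 'a'] -> ['a', 'e']
'e': index 1 in ['a', 'e'] -> ['e', 'a']
'e': index 0 in ['e', 'a'] -> ['e', 'a']
'a': index 1 in ['e', 'a'] -> ['a', 'e']
'e': index 1 in ['a', 'e'] -> ['e', 'a']
'a': index 1 in ['e', 'a'] -> ['a', 'e']


Output: [1, 1, 1, 0, 0, 1, 1, 0, 1, 1, 1]


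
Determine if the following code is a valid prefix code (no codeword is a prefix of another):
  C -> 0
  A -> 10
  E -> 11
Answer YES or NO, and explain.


Checking each pair (does one codeword prefix another?):
  C='0' vs A='10': no prefix
  C='0' vs E='11': no prefix
  A='10' vs C='0': no prefix
  A='10' vs E='11': no prefix
  E='11' vs C='0': no prefix
  E='11' vs A='10': no prefix
No violation found over all pairs.

YES -- this is a valid prefix code. No codeword is a prefix of any other codeword.


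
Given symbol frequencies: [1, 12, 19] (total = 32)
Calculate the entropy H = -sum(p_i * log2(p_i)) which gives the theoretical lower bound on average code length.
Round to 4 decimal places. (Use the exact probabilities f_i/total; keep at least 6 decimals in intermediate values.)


Per-symbol terms -p_i * log2(p_i) with p_i = f_i/32:
  p = 1/32 = 0.031250: log2(p) = -5.000000, -p*log2(p) = 0.156250
  p = 12/32 = 0.375000: log2(p) = -1.415037, -p*log2(p) = 0.530639
  p = 19/32 = 0.593750: log2(p) = -0.752072, -p*log2(p) = 0.446543
H = 0.156250 + 0.530639 + 0.446543 = 1.133432

H = 1.1334 bits/symbol


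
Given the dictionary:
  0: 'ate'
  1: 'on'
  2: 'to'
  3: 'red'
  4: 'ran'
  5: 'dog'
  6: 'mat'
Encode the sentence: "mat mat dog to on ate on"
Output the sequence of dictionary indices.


Look up each word in the dictionary:
  'mat' -> 6
  'mat' -> 6
  'dog' -> 5
  'to' -> 2
  'on' -> 1
  'ate' -> 0
  'on' -> 1

Encoded: [6, 6, 5, 2, 1, 0, 1]


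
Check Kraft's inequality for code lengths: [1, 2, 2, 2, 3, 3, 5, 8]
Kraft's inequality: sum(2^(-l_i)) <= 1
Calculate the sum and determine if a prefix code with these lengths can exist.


Sum = 2^(-1) + 2^(-2) + 2^(-2) + 2^(-2) + 2^(-3) + 2^(-3) + 2^(-5) + 2^(-8)
    = 0.5 + 0.25 + 0.25 + 0.25 + 0.125 + 0.125 + 0.03125 + 0.00390625
    = 393/256 = 1.53515625
Since 1.53515625 > 1, Kraft's inequality is NOT satisfied.
A prefix code with these lengths CANNOT exist.

Kraft sum = 1.53515625. Not satisfied.


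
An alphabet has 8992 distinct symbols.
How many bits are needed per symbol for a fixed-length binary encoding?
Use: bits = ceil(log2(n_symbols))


log2(8992) = 13.1344
Bracket: 2^13 = 8192 < 8992 <= 2^14 = 16384
So ceil(log2(8992)) = 14

bits = ceil(log2(8992)) = ceil(13.1344) = 14 bits


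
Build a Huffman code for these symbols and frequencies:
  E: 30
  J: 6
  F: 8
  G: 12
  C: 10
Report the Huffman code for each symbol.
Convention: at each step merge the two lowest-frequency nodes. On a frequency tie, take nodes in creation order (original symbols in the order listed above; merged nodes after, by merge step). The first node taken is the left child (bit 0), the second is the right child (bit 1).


Huffman tree construction:
Step 1: Merge J(6) + F(8) = 14
Step 2: Merge C(10) + G(12) = 22
Step 3: Merge (J+F)(14) + (C+G)(22) = 36
Step 4: Merge E(30) + ((J+F)+(C+G))(36) = 66
Read each symbol's code off the tree from the root (left child = 0, right child = 1).

Codes:
  E: 0 (length 1)
  J: 100 (length 3)
  F: 101 (length 3)
  G: 111 (length 3)
  C: 110 (length 3)
Average code length: 138/66 = 2.0909 bits/symbol


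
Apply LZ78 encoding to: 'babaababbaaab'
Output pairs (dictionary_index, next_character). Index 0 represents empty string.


LZ78 encoding steps:
Dictionary: {0: ''}
Step 1: w='' (idx 0), next='b' -> output (0, 'b'), add 'b' as idx 1
Step 2: w='' (idx 0), next='a' -> output (0, 'a'), add 'a' as idx 2
Step 3: w='b' (idx 1), next='a' -> output (1, 'a'), add 'ba' as idx 3
Step 4: w='a' (idx 2), next='b' -> output (2, 'b'), add 'ab' as idx 4
Step 5: w='ab' (idx 4), next='b' -> output (4, 'b'), add 'abb' as idx 5
Step 6: w='a' (idx 2), next='a' -> output (2, 'a'), add 'aa' as idx 6
Step 7: w='ab' (idx 4), end of input -> output (4, '')


Encoded: [(0, 'b'), (0, 'a'), (1, 'a'), (2, 'b'), (4, 'b'), (2, 'a'), (4, '')]


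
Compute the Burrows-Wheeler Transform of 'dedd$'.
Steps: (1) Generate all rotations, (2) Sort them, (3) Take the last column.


Rotations (sorted):
  0: $dedd -> last char: d
  1: d$ded -> last char: d
  2: dd$de -> last char: e
  3: dedd$ -> last char: $
  4: edd$d -> last char: d


BWT = dde$d


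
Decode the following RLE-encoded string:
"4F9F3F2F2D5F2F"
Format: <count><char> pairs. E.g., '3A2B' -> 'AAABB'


Expanding each <count><char> pair:
  4F -> 'FFFF'
  9F -> 'FFFFFFFFF'
  3F -> 'FFF'
  2F -> 'FF'
  2D -> 'DD'
  5F -> 'FFFFF'
  2F -> 'FF'

Decoded = FFFFFFFFFFFFFFFFFFDDFFFFFFF


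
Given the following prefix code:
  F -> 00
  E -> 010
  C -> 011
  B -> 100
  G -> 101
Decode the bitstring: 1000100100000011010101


Decoding step by step:
Bits 100 -> B
Bits 010 -> E
Bits 010 -> E
Bits 00 -> F
Bits 00 -> F
Bits 011 -> C
Bits 010 -> E
Bits 101 -> G


Decoded message: BEEFFCEG


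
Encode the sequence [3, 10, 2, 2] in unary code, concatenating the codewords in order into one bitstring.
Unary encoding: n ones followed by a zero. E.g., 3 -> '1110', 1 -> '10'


Encode each number as n ones followed by a terminating 0:
  3 -> 1110 (4 bits)
  10 -> 11111111110 (11 bits)
  2 -> 110 (3 bits)
  2 -> 110 (3 bits)
Total length = 4 + 11 + 3 + 3 = 21 bits.

Unary([3, 10, 2, 2]) = 111011111111110110110 (21 bits)


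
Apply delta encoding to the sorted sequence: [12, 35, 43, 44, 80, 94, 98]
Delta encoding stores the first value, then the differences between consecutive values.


First value: 12
Deltas:
  35 - 12 = 23
  43 - 35 = 8
  44 - 43 = 1
  80 - 44 = 36
  94 - 80 = 14
  98 - 94 = 4


Delta encoded: [12, 23, 8, 1, 36, 14, 4]


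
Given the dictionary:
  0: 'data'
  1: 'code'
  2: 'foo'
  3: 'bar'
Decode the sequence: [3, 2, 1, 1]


Look up each index in the dictionary:
  3 -> 'bar'
  2 -> 'foo'
  1 -> 'code'
  1 -> 'code'

Decoded: "bar foo code code"


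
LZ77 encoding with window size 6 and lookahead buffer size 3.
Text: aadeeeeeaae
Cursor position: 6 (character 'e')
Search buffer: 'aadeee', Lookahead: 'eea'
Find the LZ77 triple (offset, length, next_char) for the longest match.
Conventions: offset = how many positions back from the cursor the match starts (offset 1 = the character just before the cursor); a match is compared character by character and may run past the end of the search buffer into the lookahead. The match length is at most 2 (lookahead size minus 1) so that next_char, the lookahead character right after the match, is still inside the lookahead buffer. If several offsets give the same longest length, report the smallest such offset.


Try each offset into the search buffer:
  offset=1 (pos 5, char 'e'): match length 2
  offset=2 (pos 4, char 'e'): match length 2
  offset=3 (pos 3, char 'e'): match length 2
  offset=4 (pos 2, char 'd'): match length 0
  offset=5 (pos 1, char 'a'): match length 0
  offset=6 (pos 0, char 'a'): match length 0
Longest match has length 2, found at offsets 1, 2, 3; take the smallest, offset 1.
next_char = character at position 6 + 2 = 8 -> 'a'

Best match: offset=1, length=2 (matching 'ee' starting at position 5)
LZ77 triple: (1, 2, 'a')


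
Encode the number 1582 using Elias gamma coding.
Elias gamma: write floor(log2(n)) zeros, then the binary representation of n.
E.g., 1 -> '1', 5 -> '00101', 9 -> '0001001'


num_bits = floor(log2(1582)) + 1 = 11
leading_zeros = num_bits - 1 = 10
binary(1582) = 11000101110

Elias gamma(1582) = '0000000000' + '11000101110' = 000000000011000101110 (21 bits)


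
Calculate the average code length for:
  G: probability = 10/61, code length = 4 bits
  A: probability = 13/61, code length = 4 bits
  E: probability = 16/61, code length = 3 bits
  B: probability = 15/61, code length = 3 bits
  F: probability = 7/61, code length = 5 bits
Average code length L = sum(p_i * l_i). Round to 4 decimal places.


Weighted contributions p_i * l_i:
  G: (10/61) * 4 = 40/61
  A: (13/61) * 4 = 52/61
  E: (16/61) * 3 = 48/61
  B: (15/61) * 3 = 45/61
  F: (7/61) * 5 = 35/61
Sum = (40 + 52 + 48 + 45 + 35)/61 = 220/61

L = 220/61 = 3.6066 bits/symbol


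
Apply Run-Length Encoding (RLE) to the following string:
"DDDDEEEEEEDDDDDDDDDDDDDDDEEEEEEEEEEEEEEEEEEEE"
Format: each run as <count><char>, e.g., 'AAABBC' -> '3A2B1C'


Scanning runs left to right:
  i=0: run of 'D' x 4 -> '4D'
  i=4: run of 'E' x 6 -> '6E'
  i=10: run of 'D' x 15 -> '15D'
  i=25: run of 'E' x 20 -> '20E'

RLE = 4D6E15D20E


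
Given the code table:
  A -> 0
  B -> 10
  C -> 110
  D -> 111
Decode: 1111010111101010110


Decoding:
111 -> D
10 -> B
10 -> B
111 -> D
10 -> B
10 -> B
10 -> B
110 -> C


Result: DBBDBBBC


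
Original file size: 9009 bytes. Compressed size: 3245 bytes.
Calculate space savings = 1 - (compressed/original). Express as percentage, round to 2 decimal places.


ratio = compressed/original = 3245/9009 = 0.360195
savings = 1 - ratio = 1 - 0.360195 = 0.639805
as a percentage: 0.639805 * 100 = 63.98%

Space savings = 1 - 3245/9009 = 63.98%


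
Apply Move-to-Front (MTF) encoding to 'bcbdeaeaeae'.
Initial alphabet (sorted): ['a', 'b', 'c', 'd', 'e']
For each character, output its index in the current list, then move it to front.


MTF encoding:
'b': index 1 in ['a', 'b', 'c', 'd', 'e'] -> ['b', 'a', 'c', 'd', 'e']
'c': index 2 in ['b', 'a', 'c', 'd', 'e'] -> ['c', 'b', 'a', 'd', 'e']
'b': index 1 in ['c', 'b', 'a', 'd', 'e'] -> ['b', 'c', 'a', 'd', 'e']
'd': index 3 in ['b', 'c', 'a', 'd', 'e'] -> ['d', 'b', 'c', 'a', 'e']
'e': index 4 in ['d', 'b', 'c', 'a', 'e'] -> ['e', 'd', 'b', 'c', 'a']
'a': index 4 in ['e', 'd', 'b', 'c', 'a'] -> ['a', 'e', 'd', 'b', 'c']
'e': index 1 in ['a', 'e', 'd', 'b', 'c'] -> ['e', 'a', 'd', 'b', 'c']
'a': index 1 in ['e', 'a', 'd', 'b', 'c'] -> ['a', 'e', 'd', 'b', 'c']
'e': index 1 in ['a', 'e', 'd', 'b', 'c'] -> ['e', 'a', 'd', 'b', 'c']
'a': index 1 in ['e', 'a', 'd', 'b', 'c'] -> ['a', 'e', 'd', 'b', 'c']
'e': index 1 in ['a', 'e', 'd', 'b', 'c'] -> ['e', 'a', 'd', 'b', 'c']


Output: [1, 2, 1, 3, 4, 4, 1, 1, 1, 1, 1]


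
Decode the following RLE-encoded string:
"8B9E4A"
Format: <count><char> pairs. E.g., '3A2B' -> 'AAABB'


Expanding each <count><char> pair:
  8B -> 'BBBBBBBB'
  9E -> 'EEEEEEEEE'
  4A -> 'AAAA'

Decoded = BBBBBBBBEEEEEEEEEAAAA


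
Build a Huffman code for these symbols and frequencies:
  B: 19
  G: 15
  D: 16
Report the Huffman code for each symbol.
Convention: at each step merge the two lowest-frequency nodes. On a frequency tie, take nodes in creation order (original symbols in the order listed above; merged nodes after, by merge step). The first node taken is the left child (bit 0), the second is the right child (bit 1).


Huffman tree construction:
Step 1: Merge G(15) + D(16) = 31
Step 2: Merge B(19) + (G+D)(31) = 50
Read each symbol's code off the tree from the root (left child = 0, right child = 1).

Codes:
  B: 0 (length 1)
  G: 10 (length 2)
  D: 11 (length 2)
Average code length: 81/50 = 1.6200 bits/symbol


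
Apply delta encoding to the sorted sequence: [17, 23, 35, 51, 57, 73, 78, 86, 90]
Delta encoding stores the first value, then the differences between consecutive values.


First value: 17
Deltas:
  23 - 17 = 6
  35 - 23 = 12
  51 - 35 = 16
  57 - 51 = 6
  73 - 57 = 16
  78 - 73 = 5
  86 - 78 = 8
  90 - 86 = 4


Delta encoded: [17, 6, 12, 16, 6, 16, 5, 8, 4]


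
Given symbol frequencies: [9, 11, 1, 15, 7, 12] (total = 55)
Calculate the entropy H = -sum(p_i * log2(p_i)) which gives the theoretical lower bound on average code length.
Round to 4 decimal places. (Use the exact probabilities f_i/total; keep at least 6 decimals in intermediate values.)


Per-symbol terms -p_i * log2(p_i) with p_i = f_i/55:
  p = 9/55 = 0.163636: log2(p) = -2.611435, -p*log2(p) = 0.427326
  p = 11/55 = 0.200000: log2(p) = -2.321928, -p*log2(p) = 0.464386
  p = 1/55 = 0.018182: log2(p) = -5.781360, -p*log2(p) = 0.105116
  p = 15/55 = 0.272727: log2(p) = -1.874469, -p*log2(p) = 0.511219
  p = 7/55 = 0.127273: log2(p) = -2.974005, -p*log2(p) = 0.378510
  p = 12/55 = 0.218182: log2(p) = -2.196397, -p*log2(p) = 0.479214
H = 0.427326 + 0.464386 + 0.105116 + 0.511219 + 0.378510 + 0.479214 = 2.365771

H = 2.3658 bits/symbol


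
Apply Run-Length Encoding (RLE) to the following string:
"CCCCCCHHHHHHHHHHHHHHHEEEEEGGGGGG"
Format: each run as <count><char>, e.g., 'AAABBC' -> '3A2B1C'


Scanning runs left to right:
  i=0: run of 'C' x 6 -> '6C'
  i=6: run of 'H' x 15 -> '15H'
  i=21: run of 'E' x 5 -> '5E'
  i=26: run of 'G' x 6 -> '6G'

RLE = 6C15H5E6G


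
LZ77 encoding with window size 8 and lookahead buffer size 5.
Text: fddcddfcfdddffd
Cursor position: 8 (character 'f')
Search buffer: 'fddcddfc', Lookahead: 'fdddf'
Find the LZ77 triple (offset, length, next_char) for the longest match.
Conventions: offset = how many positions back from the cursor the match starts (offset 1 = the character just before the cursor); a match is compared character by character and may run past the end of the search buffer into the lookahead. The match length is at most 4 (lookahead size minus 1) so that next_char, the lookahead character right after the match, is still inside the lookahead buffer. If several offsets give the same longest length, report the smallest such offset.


Try each offset into the search buffer:
  offset=1 (pos 7, char 'c'): match length 0
  offset=2 (pos 6, char 'f'): match length 1
  offset=3 (pos 5, char 'd'): match length 0
  offset=4 (pos 4, char 'd'): match length 0
  offset=5 (pos 3, char 'c'): match length 0
  offset=6 (pos 2, char 'd'): match length 0
  offset=7 (pos 1, char 'd'): match length 0
  offset=8 (pos 0, char 'f'): match length 3
Longest match has length 3 at offset 8.
next_char = character at position 8 + 3 = 11 -> 'd'

Best match: offset=8, length=3 (matching 'fdd' starting at position 0)
LZ77 triple: (8, 3, 'd')


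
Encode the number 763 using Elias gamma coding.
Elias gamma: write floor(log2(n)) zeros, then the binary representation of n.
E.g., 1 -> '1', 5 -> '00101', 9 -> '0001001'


num_bits = floor(log2(763)) + 1 = 10
leading_zeros = num_bits - 1 = 9
binary(763) = 1011111011

Elias gamma(763) = '000000000' + '1011111011' = 0000000001011111011 (19 bits)


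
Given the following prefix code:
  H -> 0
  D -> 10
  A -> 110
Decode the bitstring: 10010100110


Decoding step by step:
Bits 10 -> D
Bits 0 -> H
Bits 10 -> D
Bits 10 -> D
Bits 0 -> H
Bits 110 -> A


Decoded message: DHDDHA


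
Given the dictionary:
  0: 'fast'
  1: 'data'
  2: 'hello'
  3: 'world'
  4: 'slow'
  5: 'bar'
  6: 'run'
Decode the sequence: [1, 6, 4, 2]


Look up each index in the dictionary:
  1 -> 'data'
  6 -> 'run'
  4 -> 'slow'
  2 -> 'hello'

Decoded: "data run slow hello"


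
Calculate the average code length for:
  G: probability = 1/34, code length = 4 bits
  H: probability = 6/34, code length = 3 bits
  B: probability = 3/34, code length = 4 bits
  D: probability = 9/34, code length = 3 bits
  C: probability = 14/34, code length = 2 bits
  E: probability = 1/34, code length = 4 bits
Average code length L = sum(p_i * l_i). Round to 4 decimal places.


Weighted contributions p_i * l_i:
  G: (1/34) * 4 = 4/34
  H: (6/34) * 3 = 18/34
  B: (3/34) * 4 = 12/34
  D: (9/34) * 3 = 27/34
  C: (14/34) * 2 = 28/34
  E: (1/34) * 4 = 4/34
Sum = (4 + 18 + 12 + 27 + 28 + 4)/34 = 93/34

L = 93/34 = 2.7353 bits/symbol


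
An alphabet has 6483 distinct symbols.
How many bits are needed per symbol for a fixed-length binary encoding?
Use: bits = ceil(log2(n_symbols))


log2(6483) = 12.6624
Bracket: 2^12 = 4096 < 6483 <= 2^13 = 8192
So ceil(log2(6483)) = 13

bits = ceil(log2(6483)) = ceil(12.6624) = 13 bits


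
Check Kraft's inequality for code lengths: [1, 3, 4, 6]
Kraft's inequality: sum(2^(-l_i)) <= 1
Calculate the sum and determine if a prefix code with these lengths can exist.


Sum = 2^(-1) + 2^(-3) + 2^(-4) + 2^(-6)
    = 0.5 + 0.125 + 0.0625 + 0.015625
    = 45/64 = 0.703125
Since 0.703125 <= 1, Kraft's inequality IS satisfied.
A prefix code with these lengths CAN exist.

Kraft sum = 0.703125. Satisfied.


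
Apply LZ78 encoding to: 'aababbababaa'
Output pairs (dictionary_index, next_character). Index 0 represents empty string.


LZ78 encoding steps:
Dictionary: {0: ''}
Step 1: w='' (idx 0), next='a' -> output (0, 'a'), add 'a' as idx 1
Step 2: w='a' (idx 1), next='b' -> output (1, 'b'), add 'ab' as idx 2
Step 3: w='ab' (idx 2), next='b' -> output (2, 'b'), add 'abb' as idx 3
Step 4: w='ab' (idx 2), next='a' -> output (2, 'a'), add 'aba' as idx 4
Step 5: w='' (idx 0), next='b' -> output (0, 'b'), add 'b' as idx 5
Step 6: w='a' (idx 1), next='a' -> output (1, 'a'), add 'aa' as idx 6


Encoded: [(0, 'a'), (1, 'b'), (2, 'b'), (2, 'a'), (0, 'b'), (1, 'a')]


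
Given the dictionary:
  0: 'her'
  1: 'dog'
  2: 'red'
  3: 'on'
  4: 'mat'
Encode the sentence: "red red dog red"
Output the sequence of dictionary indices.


Look up each word in the dictionary:
  'red' -> 2
  'red' -> 2
  'dog' -> 1
  'red' -> 2

Encoded: [2, 2, 1, 2]


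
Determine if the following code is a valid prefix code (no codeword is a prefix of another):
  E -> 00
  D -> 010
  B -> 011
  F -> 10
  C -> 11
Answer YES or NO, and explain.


Checking each pair (does one codeword prefix another?):
  E='00' vs D='010': no prefix
  E='00' vs B='011': no prefix
  E='00' vs F='10': no prefix
  E='00' vs C='11': no prefix
  D='010' vs E='00': no prefix
  D='010' vs B='011': no prefix
  D='010' vs F='10': no prefix
  D='010' vs C='11': no prefix
  B='011' vs E='00': no prefix
  B='011' vs D='010': no prefix
  B='011' vs F='10': no prefix
  B='011' vs C='11': no prefix
  F='10' vs E='00': no prefix
  F='10' vs D='010': no prefix
  F='10' vs B='011': no prefix
  F='10' vs C='11': no prefix
  C='11' vs E='00': no prefix
  C='11' vs D='010': no prefix
  C='11' vs B='011': no prefix
  C='11' vs F='10': no prefix
No violation found over all pairs.

YES -- this is a valid prefix code. No codeword is a prefix of any other codeword.


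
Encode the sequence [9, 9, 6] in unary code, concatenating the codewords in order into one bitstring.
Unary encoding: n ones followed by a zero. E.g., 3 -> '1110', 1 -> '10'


Encode each number as n ones followed by a terminating 0:
  9 -> 1111111110 (10 bits)
  9 -> 1111111110 (10 bits)
  6 -> 1111110 (7 bits)
Total length = 10 + 10 + 7 = 27 bits.

Unary([9, 9, 6]) = 111111111011111111101111110 (27 bits)


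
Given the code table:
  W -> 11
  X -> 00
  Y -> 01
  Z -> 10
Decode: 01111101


Decoding:
01 -> Y
11 -> W
11 -> W
01 -> Y


Result: YWWY


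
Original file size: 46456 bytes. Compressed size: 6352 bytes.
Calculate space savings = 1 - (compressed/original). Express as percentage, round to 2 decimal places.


ratio = compressed/original = 6352/46456 = 0.136732
savings = 1 - ratio = 1 - 0.136732 = 0.863268
as a percentage: 0.863268 * 100 = 86.33%

Space savings = 1 - 6352/46456 = 86.33%


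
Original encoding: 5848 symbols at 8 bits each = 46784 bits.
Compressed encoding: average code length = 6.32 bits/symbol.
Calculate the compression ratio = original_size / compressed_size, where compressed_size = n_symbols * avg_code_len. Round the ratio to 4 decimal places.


original_size = n_symbols * orig_bits = 5848 * 8 = 46784 bits
compressed_size = n_symbols * avg_code_len = 5848 * 6.32 = 36959.36 bits
ratio = original_size / compressed_size = 46784 / 36959.36 = 1.2658

Compression ratio = 1.2658


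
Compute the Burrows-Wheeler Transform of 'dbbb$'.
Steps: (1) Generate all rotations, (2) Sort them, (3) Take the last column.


Rotations (sorted):
  0: $dbbb -> last char: b
  1: b$dbb -> last char: b
  2: bb$db -> last char: b
  3: bbb$d -> last char: d
  4: dbbb$ -> last char: $


BWT = bbbd$


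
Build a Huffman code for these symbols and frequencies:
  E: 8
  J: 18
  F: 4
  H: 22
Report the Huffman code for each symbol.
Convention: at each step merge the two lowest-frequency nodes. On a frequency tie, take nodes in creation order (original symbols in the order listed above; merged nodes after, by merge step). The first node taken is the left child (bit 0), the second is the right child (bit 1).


Huffman tree construction:
Step 1: Merge F(4) + E(8) = 12
Step 2: Merge (F+E)(12) + J(18) = 30
Step 3: Merge H(22) + ((F+E)+J)(30) = 52
Read each symbol's code off the tree from the root (left child = 0, right child = 1).

Codes:
  E: 101 (length 3)
  J: 11 (length 2)
  F: 100 (length 3)
  H: 0 (length 1)
Average code length: 94/52 = 1.8077 bits/symbol


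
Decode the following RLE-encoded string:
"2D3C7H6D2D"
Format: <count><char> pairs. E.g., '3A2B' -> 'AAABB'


Expanding each <count><char> pair:
  2D -> 'DD'
  3C -> 'CCC'
  7H -> 'HHHHHHH'
  6D -> 'DDDDDD'
  2D -> 'DD'

Decoded = DDCCCHHHHHHHDDDDDDDD


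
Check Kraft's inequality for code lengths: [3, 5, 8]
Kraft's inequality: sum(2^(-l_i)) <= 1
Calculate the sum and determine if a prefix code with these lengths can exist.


Sum = 2^(-3) + 2^(-5) + 2^(-8)
    = 0.125 + 0.03125 + 0.00390625
    = 41/256 = 0.16015625
Since 0.16015625 <= 1, Kraft's inequality IS satisfied.
A prefix code with these lengths CAN exist.

Kraft sum = 0.16015625. Satisfied.


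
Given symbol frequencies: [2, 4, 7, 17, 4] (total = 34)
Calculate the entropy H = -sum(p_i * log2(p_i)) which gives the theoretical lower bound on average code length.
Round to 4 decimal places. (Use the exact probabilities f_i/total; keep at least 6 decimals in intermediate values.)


Per-symbol terms -p_i * log2(p_i) with p_i = f_i/34:
  p = 2/34 = 0.058824: log2(p) = -4.087463, -p*log2(p) = 0.240439
  p = 4/34 = 0.117647: log2(p) = -3.087463, -p*log2(p) = 0.363231
  p = 7/34 = 0.205882: log2(p) = -2.280108, -p*log2(p) = 0.469434
  p = 17/34 = 0.500000: log2(p) = -1.000000, -p*log2(p) = 0.500000
  p = 4/34 = 0.117647: log2(p) = -3.087463, -p*log2(p) = 0.363231
H = 0.240439 + 0.363231 + 0.469434 + 0.500000 + 0.363231 = 1.936335

H = 1.9363 bits/symbol


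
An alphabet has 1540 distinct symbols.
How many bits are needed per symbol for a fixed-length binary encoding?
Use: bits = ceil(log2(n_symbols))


log2(1540) = 10.5887
Bracket: 2^10 = 1024 < 1540 <= 2^11 = 2048
So ceil(log2(1540)) = 11

bits = ceil(log2(1540)) = ceil(10.5887) = 11 bits


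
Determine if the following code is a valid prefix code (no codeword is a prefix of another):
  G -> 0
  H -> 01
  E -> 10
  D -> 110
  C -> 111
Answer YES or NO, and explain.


Checking each pair (does one codeword prefix another?):
  G='0' vs H='01': prefix -- VIOLATION

NO -- this is NOT a valid prefix code. G (0) is a prefix of H (01).
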